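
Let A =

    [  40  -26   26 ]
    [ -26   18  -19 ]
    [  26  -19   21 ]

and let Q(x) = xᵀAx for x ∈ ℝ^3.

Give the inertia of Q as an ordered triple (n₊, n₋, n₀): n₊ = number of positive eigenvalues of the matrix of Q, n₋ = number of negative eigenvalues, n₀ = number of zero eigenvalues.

(3, 0, 0)

Row-reducing A symmetrically gives the diagonal entries 40, 11/10, 1/11.
That gives 3 positive pivots.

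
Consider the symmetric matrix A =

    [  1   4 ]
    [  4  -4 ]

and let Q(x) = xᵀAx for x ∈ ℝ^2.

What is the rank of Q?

Symmetric row and column elimination reduces A to a congruent diagonal form with pivots 1, -20.
That gives 1 positive, 1 negative pivots.
The rank is the number of nonzero pivots: 2.

2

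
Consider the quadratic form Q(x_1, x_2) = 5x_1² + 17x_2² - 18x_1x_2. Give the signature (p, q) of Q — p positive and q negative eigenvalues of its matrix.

(2, 0)

The associated matrix is A = [[5, -9], [-9, 17]].
Row-reducing A symmetrically gives the diagonal entries 5, 4/5.
That gives 2 positive pivots.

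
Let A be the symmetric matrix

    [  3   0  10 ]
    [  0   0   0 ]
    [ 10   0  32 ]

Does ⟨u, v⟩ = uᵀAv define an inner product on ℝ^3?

no

Applying the same elementary operations to the rows and columns of A produces a congruent diagonal matrix with entries 3, 0, -4/3.
That gives 1 positive, 1 negative, 1 zero pivots.
Hence Q is indefinite.
⟨·,·⟩ is an inner product exactly when A is positive definite.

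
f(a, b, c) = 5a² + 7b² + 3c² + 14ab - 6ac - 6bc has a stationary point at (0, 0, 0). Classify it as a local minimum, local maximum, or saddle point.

The Hessian at the origin is H = [[10, 14, -6], [14, 14, -6], [-6, -6, 6]].
An LDLᵀ factorisation of H has diagonal entries 10, -28/5, 24/7.
That gives 2 positive, 1 negative pivots.
H is indefinite, so the origin is a saddle point.

saddle point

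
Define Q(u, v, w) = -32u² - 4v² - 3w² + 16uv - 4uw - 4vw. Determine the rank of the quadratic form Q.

3

Write A = [[-32, 8, -2], [8, -4, -2], [-2, -2, -3]].
An LDLᵀ factorisation of A has diagonal entries -32, -2, 1/4.
So there are 1 positive, 2 negative pivots.
The rank is the number of nonzero pivots: 3.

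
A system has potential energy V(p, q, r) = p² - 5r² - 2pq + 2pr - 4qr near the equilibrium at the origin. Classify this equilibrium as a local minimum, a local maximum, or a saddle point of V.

The Hessian at the origin is H = [[2, -2, 2], [-2, 0, -4], [2, -4, -10]].
Symmetric row and column elimination reduces H to a congruent diagonal form with pivots 2, -2, -10.
So there are 1 positive, 2 negative pivots.
H is indefinite, so the origin is a saddle point.

saddle point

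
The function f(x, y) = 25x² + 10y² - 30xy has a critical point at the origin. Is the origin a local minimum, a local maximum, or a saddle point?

local minimum

The Hessian at the origin is H = [[50, -30], [-30, 20]].
det H = 50·20 − (-30)² = 100 > 0 and H[1,1] = 50 > 0, so H is positive definite.
Therefore the origin is a local minimum.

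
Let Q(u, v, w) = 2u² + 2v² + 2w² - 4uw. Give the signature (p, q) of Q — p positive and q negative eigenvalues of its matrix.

Write A = [[2, 0, -2], [0, 2, 0], [-2, 0, 2]].
Row-reducing A symmetrically gives the diagonal entries 2, 2, 0.
Counting signs: 2 positive, 1 zero.

(2, 0)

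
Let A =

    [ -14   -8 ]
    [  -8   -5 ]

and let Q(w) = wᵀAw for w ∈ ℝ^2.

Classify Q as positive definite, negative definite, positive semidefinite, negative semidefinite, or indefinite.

negative definite

Leading principal minors: Δ_1 = -14, Δ_2 = 6.
The signs alternate starting with Δ_1 < 0, so by Sylvester's criterion Q is negative definite.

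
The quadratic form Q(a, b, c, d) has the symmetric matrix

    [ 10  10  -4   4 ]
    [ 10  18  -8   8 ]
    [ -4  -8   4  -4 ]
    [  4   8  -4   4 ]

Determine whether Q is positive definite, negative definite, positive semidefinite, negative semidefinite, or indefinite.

Symmetric row and column elimination reduces A to a congruent diagonal form with pivots 10, 8, 2/5, 0.
Counting signs: 3 positive, 1 zero.
Hence Q is positive semidefinite.

positive semidefinite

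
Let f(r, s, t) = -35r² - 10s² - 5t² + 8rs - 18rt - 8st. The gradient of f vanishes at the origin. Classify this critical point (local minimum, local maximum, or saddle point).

The Hessian at the origin is H = [[-70, 8, -18], [8, -20, -8], [-18, -8, -10]].
Applying the same elementary operations to the rows and columns of H produces a congruent diagonal matrix with entries -70, -668/35, -12/167.
Counting signs: 3 negative.
H is negative definite, so the origin is a strict local maximum.

local maximum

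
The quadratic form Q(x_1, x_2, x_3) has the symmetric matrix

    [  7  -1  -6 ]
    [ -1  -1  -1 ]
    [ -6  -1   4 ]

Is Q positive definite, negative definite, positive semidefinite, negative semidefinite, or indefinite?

Row-reducing A symmetrically gives the diagonal entries 7, -8/7, 15/8.
That gives 2 positive, 1 negative pivots.
Hence Q is indefinite.

indefinite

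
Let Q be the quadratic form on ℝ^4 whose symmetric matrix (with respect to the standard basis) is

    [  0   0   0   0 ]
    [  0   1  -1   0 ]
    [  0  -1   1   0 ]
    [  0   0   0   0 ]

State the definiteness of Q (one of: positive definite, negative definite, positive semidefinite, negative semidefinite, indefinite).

positive semidefinite

Applying the same elementary operations to the rows and columns of A produces a congruent diagonal matrix with entries 0, 1, 0, 0.
So there are 1 positive, 3 zero pivots.
Hence Q is positive semidefinite.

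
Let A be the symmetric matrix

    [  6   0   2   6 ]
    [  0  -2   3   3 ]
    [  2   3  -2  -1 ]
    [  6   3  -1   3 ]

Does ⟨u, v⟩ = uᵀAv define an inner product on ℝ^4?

Applying the same elementary operations to the rows and columns of A produces a congruent diagonal matrix with entries 6, -2, 11/6, 3/11.
Counting signs: 3 positive, 1 negative.
Hence Q is indefinite.
⟨·,·⟩ is an inner product exactly when A is positive definite.

no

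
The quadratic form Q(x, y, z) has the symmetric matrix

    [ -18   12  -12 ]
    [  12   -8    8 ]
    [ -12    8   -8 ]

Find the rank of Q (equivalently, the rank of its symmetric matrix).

1

Row-reducing A symmetrically gives the diagonal entries -18, 0, 0.
So there are 1 negative, 2 zero pivots.
The rank is the number of nonzero pivots: 1.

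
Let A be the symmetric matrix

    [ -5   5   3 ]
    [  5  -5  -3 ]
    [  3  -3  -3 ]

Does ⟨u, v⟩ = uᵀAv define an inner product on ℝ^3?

no

Symmetric row and column elimination reduces A to a congruent diagonal form with pivots -5, 0, -6/5.
That gives 2 negative, 1 zero pivots.
Hence Q is negative semidefinite.
⟨·,·⟩ is an inner product exactly when A is positive definite.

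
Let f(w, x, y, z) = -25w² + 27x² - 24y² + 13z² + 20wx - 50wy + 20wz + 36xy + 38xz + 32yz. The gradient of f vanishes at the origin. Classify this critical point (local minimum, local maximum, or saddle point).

saddle point

The Hessian at the origin is H = [[-50, 20, -50, 20], [20, 54, 36, 38], [-50, 36, -48, 32], [20, 38, 32, 26]].
Applying the same elementary operations to the rows and columns of H produces a congruent diagonal matrix with entries -50, 62, -66/31, -4/33.
Counting signs: 1 positive, 3 negative.
H is indefinite, so the origin is a saddle point.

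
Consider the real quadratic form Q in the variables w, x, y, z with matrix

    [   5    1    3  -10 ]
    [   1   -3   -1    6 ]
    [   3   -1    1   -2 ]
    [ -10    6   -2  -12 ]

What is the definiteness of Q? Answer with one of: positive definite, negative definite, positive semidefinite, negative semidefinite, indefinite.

Congruent diagonalization of A (simultaneous row and column reduction) yields pivots 5, -16/5, 0, -12.
So there are 1 positive, 2 negative, 1 zero pivots.
Hence Q is indefinite.

indefinite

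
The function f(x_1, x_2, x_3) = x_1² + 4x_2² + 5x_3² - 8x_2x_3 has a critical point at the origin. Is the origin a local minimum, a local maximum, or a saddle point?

The Hessian at the origin is H = [[2, 0, 0], [0, 8, -8], [0, -8, 10]].
An LDLᵀ factorisation of H has diagonal entries 2, 8, 2.
Counting signs: 3 positive.
H is positive definite, so the origin is a strict local minimum.

local minimum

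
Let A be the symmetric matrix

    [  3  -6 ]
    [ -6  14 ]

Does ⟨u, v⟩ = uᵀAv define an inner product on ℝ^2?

yes

Row-reducing A symmetrically gives the diagonal entries 3, 2.
Counting signs: 2 positive.
Hence Q is positive definite.
⟨·,·⟩ is an inner product exactly when A is positive definite.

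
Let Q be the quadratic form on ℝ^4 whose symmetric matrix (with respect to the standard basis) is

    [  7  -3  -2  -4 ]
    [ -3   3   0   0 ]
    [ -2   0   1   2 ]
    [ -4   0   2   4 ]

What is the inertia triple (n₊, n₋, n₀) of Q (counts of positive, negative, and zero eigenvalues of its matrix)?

Symmetric row and column elimination reduces A to a congruent diagonal form with pivots 7, 12/7, 0, 0.
Counting signs: 2 positive, 2 zero.

(2, 0, 2)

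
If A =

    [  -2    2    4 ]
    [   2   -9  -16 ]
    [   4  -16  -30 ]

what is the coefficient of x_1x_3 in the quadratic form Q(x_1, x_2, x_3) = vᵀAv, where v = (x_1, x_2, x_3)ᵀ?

8

The coefficient of x_1x_3 is A[1,3] + A[3,1] = 2·4 = 8.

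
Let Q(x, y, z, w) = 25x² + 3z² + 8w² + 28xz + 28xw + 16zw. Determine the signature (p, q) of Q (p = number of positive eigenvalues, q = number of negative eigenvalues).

(2, 1)

The symmetric matrix is A = [[25, 0, 14, 14], [0, 0, 0, 0], [14, 0, 3, 8], [14, 0, 8, 8]].
Congruent diagonalization of A (simultaneous row and column reduction) yields pivots 25, 0, -121/25, 20/121.
So there are 2 positive, 1 negative, 1 zero pivots.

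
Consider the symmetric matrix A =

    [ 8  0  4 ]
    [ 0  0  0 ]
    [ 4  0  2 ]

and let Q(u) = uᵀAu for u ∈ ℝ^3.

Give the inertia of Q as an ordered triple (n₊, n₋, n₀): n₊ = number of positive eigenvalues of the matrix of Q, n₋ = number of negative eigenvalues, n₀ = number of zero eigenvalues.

Applying the same elementary operations to the rows and columns of A produces a congruent diagonal matrix with entries 8, 0, 0.
That gives 1 positive, 2 zero pivots.

(1, 0, 2)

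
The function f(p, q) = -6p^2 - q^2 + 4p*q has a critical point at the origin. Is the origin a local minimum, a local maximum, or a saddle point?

The Hessian at the origin is H = [[-12, 4], [4, -2]].
det H = -12·-2 − (4)² = 8 > 0 and H[1,1] = -12 < 0, so H is negative definite.
Therefore the origin is a local maximum.

local maximum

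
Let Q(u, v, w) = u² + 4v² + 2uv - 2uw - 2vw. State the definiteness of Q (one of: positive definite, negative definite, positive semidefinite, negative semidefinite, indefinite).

indefinite

Write A = [[1, 1, -1], [1, 4, -1], [-1, -1, 0]].
Row-reducing A symmetrically gives the diagonal entries 1, 3, -1.
Counting signs: 2 positive, 1 negative.
Hence Q is indefinite.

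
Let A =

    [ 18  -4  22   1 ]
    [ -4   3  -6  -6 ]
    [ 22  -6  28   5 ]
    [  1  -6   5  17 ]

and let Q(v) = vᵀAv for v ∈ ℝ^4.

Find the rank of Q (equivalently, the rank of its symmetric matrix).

4

Congruent diagonalization of A (simultaneous row and column reduction) yields pivots 18, 19/9, 10/19, 1/10.
That gives 4 positive pivots.
The rank is the number of nonzero pivots: 4.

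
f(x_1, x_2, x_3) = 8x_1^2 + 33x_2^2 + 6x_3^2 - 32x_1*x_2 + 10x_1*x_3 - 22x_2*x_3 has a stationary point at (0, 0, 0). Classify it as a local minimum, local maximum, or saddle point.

The Hessian at the origin is H = [[16, -32, 10], [-32, 66, -22], [10, -22, 12]].
Applying the same elementary operations to the rows and columns of H produces a congruent diagonal matrix with entries 16, 2, 15/4.
So there are 3 positive pivots.
H is positive definite, so the origin is a strict local minimum.

local minimum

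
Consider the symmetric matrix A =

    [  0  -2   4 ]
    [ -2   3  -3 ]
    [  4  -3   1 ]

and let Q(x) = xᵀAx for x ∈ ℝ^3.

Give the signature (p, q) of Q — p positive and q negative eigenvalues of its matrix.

(2, 1)

By Sylvester's law of inertia any congruent diagonalization of A has 2 positive, 1 negative and 0 zero entries.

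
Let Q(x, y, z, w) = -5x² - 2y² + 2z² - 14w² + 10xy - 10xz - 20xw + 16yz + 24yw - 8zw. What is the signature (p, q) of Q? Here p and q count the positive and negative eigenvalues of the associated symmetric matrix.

(3, 1)

The symmetric matrix is A = [[-5, 5, -5, -10], [5, -2, 8, 12], [-5, 8, 2, -4], [-10, 12, -4, -14]].
Row-reducing A symmetrically gives the diagonal entries -5, 3, 4, 2/3.
That gives 3 positive, 1 negative pivots.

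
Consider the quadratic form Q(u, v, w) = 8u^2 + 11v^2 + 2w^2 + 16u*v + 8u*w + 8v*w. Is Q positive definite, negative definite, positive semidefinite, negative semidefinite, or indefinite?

The associated matrix is A = [[8, 8, 4], [8, 11, 4], [4, 4, 2]].
Symmetric row and column elimination reduces A to a congruent diagonal form with pivots 8, 3, 0.
That gives 2 positive, 1 zero pivots.
Hence Q is positive semidefinite.

positive semidefinite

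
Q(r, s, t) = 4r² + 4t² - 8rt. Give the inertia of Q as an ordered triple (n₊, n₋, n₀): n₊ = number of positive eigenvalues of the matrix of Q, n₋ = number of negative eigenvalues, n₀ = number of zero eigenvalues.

Write A = [[4, 0, -4], [0, 0, 0], [-4, 0, 4]].
Congruent diagonalization of A (simultaneous row and column reduction) yields pivots 4, 0, 0.
That gives 1 positive, 2 zero pivots.

(1, 0, 2)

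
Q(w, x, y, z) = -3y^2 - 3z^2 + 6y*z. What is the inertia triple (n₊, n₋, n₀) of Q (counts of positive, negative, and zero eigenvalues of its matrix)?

Write A = [[0, 0, 0, 0], [0, 0, 0, 0], [0, 0, -3, 3], [0, 0, 3, -3]].
Applying the same elementary operations to the rows and columns of A produces a congruent diagonal matrix with entries 0, 0, -3, 0.
That gives 1 negative, 3 zero pivots.

(0, 1, 3)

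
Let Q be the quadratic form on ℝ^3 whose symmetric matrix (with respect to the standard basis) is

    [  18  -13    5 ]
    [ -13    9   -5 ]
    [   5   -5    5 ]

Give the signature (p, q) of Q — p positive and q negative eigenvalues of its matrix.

(2, 1)

Row-reducing A symmetrically gives the diagonal entries 18, -7/18, 60/7.
Counting signs: 2 positive, 1 negative.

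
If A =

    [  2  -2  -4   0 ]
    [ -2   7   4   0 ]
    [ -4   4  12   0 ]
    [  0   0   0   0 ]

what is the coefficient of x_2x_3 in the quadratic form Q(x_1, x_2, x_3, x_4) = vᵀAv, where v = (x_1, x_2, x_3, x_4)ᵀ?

8

The coefficient of x_2x_3 is A[2,3] + A[3,2] = 2·4 = 8.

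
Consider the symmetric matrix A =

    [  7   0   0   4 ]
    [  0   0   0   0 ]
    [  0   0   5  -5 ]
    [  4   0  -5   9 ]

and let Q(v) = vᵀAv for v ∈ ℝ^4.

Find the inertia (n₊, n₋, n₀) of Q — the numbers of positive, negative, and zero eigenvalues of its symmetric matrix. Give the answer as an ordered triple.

(3, 0, 1)

Symmetric row and column elimination reduces A to a congruent diagonal form with pivots 7, 0, 5, 12/7.
Counting signs: 3 positive, 1 zero.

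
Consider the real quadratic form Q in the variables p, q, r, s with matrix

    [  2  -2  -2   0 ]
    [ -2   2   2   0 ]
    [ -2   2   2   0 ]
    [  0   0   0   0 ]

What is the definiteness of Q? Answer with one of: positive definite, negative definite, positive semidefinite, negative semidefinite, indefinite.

Applying the same elementary operations to the rows and columns of A produces a congruent diagonal matrix with entries 2, 0, 0, 0.
Counting signs: 1 positive, 3 zero.
Hence Q is positive semidefinite.

positive semidefinite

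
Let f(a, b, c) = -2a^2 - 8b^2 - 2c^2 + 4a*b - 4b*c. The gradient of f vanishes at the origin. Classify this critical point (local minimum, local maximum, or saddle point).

local maximum

The Hessian at the origin is H = [[-4, 4, 0], [4, -16, -4], [0, -4, -4]].
Applying the same elementary operations to the rows and columns of H produces a congruent diagonal matrix with entries -4, -12, -8/3.
Counting signs: 3 negative.
H is negative definite, so the origin is a strict local maximum.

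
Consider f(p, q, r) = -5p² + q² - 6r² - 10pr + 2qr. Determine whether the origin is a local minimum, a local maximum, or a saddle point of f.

saddle point

The Hessian at the origin is H = [[-10, 0, -10], [0, 2, 2], [-10, 2, -12]].
Congruent diagonalization of H (simultaneous row and column reduction) yields pivots -10, 2, -4.
That gives 1 positive, 2 negative pivots.
H is indefinite, so the origin is a saddle point.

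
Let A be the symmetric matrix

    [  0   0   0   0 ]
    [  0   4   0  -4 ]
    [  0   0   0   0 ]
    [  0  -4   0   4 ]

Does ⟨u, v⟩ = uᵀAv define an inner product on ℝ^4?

Symmetric row and column elimination reduces A to a congruent diagonal form with pivots 0, 4, 0, 0.
So there are 1 positive, 3 zero pivots.
Hence Q is positive semidefinite.
⟨·,·⟩ is an inner product exactly when A is positive definite.

no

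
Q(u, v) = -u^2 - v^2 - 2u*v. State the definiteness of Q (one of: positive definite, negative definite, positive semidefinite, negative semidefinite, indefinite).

The associated matrix is A = [[-1, -1], [-1, -1]].
Row-reducing A symmetrically gives the diagonal entries -1, 0.
That gives 1 negative, 1 zero pivots.
Hence Q is negative semidefinite.

negative semidefinite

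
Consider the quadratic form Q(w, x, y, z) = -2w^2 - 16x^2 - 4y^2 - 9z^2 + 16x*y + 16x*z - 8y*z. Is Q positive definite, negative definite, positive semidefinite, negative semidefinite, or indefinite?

Write A = [[-2, 0, 0, 0], [0, -16, 8, 8], [0, 8, -4, -4], [0, 8, -4, -9]].
Congruent diagonalization of A (simultaneous row and column reduction) yields pivots -2, -16, 0, -5.
So there are 3 negative, 1 zero pivots.
Hence Q is negative semidefinite.

negative semidefinite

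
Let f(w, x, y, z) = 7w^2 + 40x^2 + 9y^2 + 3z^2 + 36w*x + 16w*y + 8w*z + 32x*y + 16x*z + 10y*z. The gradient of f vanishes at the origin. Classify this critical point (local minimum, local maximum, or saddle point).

saddle point

The Hessian at the origin is H = [[14, 36, 16, 8], [36, 80, 32, 16], [16, 32, 18, 10], [8, 16, 10, 6]].
Symmetric row and column elimination reduces H to a congruent diagonal form with pivots 14, -88/7, 70/11, 12/35.
Counting signs: 3 positive, 1 negative.
H is indefinite, so the origin is a saddle point.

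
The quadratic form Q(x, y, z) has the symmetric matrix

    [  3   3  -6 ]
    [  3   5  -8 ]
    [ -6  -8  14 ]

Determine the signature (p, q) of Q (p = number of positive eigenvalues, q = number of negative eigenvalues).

Symmetric row and column elimination reduces A to a congruent diagonal form with pivots 3, 2, 0.
Counting signs: 2 positive, 1 zero.

(2, 0)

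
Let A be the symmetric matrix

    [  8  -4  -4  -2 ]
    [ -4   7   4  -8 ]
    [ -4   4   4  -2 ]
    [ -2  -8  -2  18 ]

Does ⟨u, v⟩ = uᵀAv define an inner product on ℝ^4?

yes

Symmetric row and column elimination reduces A to a congruent diagonal form with pivots 8, 5, 6/5, 1.
That gives 4 positive pivots.
Hence Q is positive definite.
⟨·,·⟩ is an inner product exactly when A is positive definite.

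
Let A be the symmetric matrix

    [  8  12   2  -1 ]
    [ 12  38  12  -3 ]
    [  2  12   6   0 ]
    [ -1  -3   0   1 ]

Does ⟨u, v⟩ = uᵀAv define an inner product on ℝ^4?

yes

Leading principal minors: Δ_1 = 8, Δ_2 = 160, Δ_3 = 232, Δ_4 = 40.
All leading principal minors are positive, so by Sylvester's criterion Q is positive definite.
⟨·,·⟩ is an inner product exactly when A is positive definite.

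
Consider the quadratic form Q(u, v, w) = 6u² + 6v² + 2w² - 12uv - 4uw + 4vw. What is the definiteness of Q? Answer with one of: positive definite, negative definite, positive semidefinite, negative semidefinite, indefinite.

positive semidefinite

The associated matrix is A = [[6, -6, -2], [-6, 6, 2], [-2, 2, 2]].
Congruent diagonalization of A (simultaneous row and column reduction) yields pivots 6, 0, 4/3.
Counting signs: 2 positive, 1 zero.
Hence Q is positive semidefinite.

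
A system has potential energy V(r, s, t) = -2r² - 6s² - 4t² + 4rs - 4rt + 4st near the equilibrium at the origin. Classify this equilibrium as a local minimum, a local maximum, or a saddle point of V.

The Hessian at the origin is H = [[-4, 4, -4], [4, -12, 4], [-4, 4, -8]].
Row-reducing H symmetrically gives the diagonal entries -4, -8, -4.
So there are 3 negative pivots.
H is negative definite, so the origin is a strict local maximum.

local maximum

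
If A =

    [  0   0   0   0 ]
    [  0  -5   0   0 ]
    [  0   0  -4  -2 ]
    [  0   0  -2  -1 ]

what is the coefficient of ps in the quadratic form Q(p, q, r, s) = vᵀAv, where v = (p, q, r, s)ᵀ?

0

The coefficient of ps is A[1,4] + A[4,1] = 2·0 = 0.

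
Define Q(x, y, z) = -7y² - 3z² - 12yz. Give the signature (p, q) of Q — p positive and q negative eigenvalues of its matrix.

(1, 1)

The symmetric matrix is A = [[0, 0, 0], [0, -7, -6], [0, -6, -3]].
Row-reducing A symmetrically gives the diagonal entries 0, -7, 15/7.
That gives 1 positive, 1 negative, 1 zero pivots.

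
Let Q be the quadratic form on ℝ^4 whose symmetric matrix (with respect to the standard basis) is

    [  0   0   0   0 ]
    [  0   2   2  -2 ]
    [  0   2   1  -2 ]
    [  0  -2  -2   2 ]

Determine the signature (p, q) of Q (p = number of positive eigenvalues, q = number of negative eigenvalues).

(1, 1)

Applying the same elementary operations to the rows and columns of A produces a congruent diagonal matrix with entries 0, 2, -1, 0.
So there are 1 positive, 1 negative, 2 zero pivots.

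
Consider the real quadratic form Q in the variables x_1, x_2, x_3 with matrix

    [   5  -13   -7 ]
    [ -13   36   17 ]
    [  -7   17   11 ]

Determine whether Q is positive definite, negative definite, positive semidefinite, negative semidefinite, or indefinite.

positive definite

Leading principal minors: Δ_1 = 5, Δ_2 = 11, Δ_3 = 6.
All leading principal minors are positive, so by Sylvester's criterion Q is positive definite.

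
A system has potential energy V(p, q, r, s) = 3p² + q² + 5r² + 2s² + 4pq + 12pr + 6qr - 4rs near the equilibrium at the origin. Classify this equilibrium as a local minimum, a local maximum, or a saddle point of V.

saddle point

The Hessian at the origin is H = [[6, 4, 12, 0], [4, 2, 6, 0], [12, 6, 10, -4], [0, 0, -4, 4]].
Symmetric row and column elimination reduces H to a congruent diagonal form with pivots 6, -2/3, -8, 6.
Counting signs: 2 positive, 2 negative.
H is indefinite, so the origin is a saddle point.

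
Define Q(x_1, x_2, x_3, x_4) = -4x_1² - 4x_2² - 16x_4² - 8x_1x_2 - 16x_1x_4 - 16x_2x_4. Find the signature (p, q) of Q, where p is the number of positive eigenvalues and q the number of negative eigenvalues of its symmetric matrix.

The symmetric matrix is A = [[-4, -4, 0, -8], [-4, -4, 0, -8], [0, 0, 0, 0], [-8, -8, 0, -16]].
Row-reducing A symmetrically gives the diagonal entries -4, 0, 0, 0.
So there are 1 negative, 3 zero pivots.

(0, 1)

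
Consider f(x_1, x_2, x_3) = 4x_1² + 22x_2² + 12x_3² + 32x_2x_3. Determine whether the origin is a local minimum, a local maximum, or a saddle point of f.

local minimum

The Hessian at the origin is H = [[8, 0, 0], [0, 44, 32], [0, 32, 24]].
Symmetric row and column elimination reduces H to a congruent diagonal form with pivots 8, 44, 8/11.
That gives 3 positive pivots.
H is positive definite, so the origin is a strict local minimum.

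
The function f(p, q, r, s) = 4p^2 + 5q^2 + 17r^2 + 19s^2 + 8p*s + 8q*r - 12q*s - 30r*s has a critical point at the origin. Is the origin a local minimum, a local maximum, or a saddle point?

The Hessian at the origin is H = [[8, 0, 0, 8], [0, 10, 8, -12], [0, 8, 34, -30], [8, -12, -30, 38]].
Symmetric row and column elimination reduces H to a congruent diagonal form with pivots 8, 10, 138/5, 12/23.
Counting signs: 4 positive.
H is positive definite, so the origin is a strict local minimum.

local minimum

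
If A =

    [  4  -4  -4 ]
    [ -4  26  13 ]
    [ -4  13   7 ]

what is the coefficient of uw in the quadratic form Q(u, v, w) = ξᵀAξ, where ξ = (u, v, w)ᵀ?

The coefficient of uw is A[1,3] + A[3,1] = 2·(-4) = -8.

-8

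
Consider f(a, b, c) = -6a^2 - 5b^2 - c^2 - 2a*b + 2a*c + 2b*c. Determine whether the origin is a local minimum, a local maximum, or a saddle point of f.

The Hessian at the origin is H = [[-12, -2, 2], [-2, -10, 2], [2, 2, -2]].
Congruent diagonalization of H (simultaneous row and column reduction) yields pivots -12, -29/3, -40/29.
That gives 3 negative pivots.
H is negative definite, so the origin is a strict local maximum.

local maximum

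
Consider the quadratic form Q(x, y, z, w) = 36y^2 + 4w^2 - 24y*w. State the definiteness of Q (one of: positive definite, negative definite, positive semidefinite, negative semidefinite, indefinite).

positive semidefinite

The associated matrix is A = [[0, 0, 0, 0], [0, 36, 0, -12], [0, 0, 0, 0], [0, -12, 0, 4]].
Row-reducing A symmetrically gives the diagonal entries 0, 36, 0, 0.
That gives 1 positive, 3 zero pivots.
Hence Q is positive semidefinite.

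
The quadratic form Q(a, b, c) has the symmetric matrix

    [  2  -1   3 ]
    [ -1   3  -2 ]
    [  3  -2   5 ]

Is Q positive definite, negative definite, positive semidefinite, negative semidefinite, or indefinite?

positive definite

Leading principal minors: Δ_1 = 2, Δ_2 = 5, Δ_3 = 2.
All leading principal minors are positive, so by Sylvester's criterion Q is positive definite.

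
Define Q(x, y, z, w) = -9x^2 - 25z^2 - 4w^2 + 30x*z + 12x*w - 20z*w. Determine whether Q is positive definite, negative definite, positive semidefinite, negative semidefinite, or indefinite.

The associated matrix is A = [[-9, 0, 15, 6], [0, 0, 0, 0], [15, 0, -25, -10], [6, 0, -10, -4]].
Symmetric row and column elimination reduces A to a congruent diagonal form with pivots -9, 0, 0, 0.
So there are 1 negative, 3 zero pivots.
Hence Q is negative semidefinite.

negative semidefinite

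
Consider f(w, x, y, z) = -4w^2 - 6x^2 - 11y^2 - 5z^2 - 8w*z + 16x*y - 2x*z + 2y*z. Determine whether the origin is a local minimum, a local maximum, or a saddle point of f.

The Hessian at the origin is H = [[-8, 0, 0, -8], [0, -12, 16, -2], [0, 16, -22, 2], [-8, -2, 2, -10]].
Row-reducing H symmetrically gives the diagonal entries -8, -12, -2/3, -1.
That gives 4 negative pivots.
H is negative definite, so the origin is a strict local maximum.

local maximum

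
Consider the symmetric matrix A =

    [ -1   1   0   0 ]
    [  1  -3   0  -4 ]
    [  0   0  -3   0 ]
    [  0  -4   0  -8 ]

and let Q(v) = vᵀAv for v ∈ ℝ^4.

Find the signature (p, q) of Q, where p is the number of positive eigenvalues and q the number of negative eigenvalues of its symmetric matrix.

Congruent diagonalization of A (simultaneous row and column reduction) yields pivots -1, -2, -3, 0.
That gives 3 negative, 1 zero pivots.

(0, 3)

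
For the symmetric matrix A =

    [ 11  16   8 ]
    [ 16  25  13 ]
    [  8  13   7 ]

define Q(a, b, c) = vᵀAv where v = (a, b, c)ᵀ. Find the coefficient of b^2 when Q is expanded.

25

The coefficient of b^2 is the diagonal entry A[2,2] = 25.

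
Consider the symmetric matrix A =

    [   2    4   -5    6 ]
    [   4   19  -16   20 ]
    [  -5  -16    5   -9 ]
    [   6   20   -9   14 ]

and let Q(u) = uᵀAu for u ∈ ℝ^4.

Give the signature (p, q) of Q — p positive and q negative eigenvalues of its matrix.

An LDLᵀ factorisation of A has diagonal entries 2, 11, -237/22, 12/79.
Counting signs: 3 positive, 1 negative.

(3, 1)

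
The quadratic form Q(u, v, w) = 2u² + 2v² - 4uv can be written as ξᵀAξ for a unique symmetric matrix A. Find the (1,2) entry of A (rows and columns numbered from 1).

The coefficient of u·v in Q is -4. For a symmetric A this equals A[1,2] + A[2,1] = 2·A[1,2].
So A[1,2] = -4/2 = -2.

-2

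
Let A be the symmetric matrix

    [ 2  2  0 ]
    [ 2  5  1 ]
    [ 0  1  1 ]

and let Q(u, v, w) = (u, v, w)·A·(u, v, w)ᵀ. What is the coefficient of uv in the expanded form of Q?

4

The coefficient of uv is A[1,2] + A[2,1] = 2·2 = 4.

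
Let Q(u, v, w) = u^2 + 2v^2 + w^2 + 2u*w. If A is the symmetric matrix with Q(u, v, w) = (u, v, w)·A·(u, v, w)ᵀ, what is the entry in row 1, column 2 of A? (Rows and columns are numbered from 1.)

The coefficient of u·v in Q is 0. For a symmetric A this equals A[1,2] + A[2,1] = 2·A[1,2].
So A[1,2] = 0/2 = 0.

0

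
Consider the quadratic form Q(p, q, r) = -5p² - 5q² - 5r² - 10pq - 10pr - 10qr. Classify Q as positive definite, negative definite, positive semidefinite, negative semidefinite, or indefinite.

negative semidefinite

Write A = [[-5, -5, -5], [-5, -5, -5], [-5, -5, -5]].
Congruent diagonalization of A (simultaneous row and column reduction) yields pivots -5, 0, 0.
Counting signs: 1 negative, 2 zero.
Hence Q is negative semidefinite.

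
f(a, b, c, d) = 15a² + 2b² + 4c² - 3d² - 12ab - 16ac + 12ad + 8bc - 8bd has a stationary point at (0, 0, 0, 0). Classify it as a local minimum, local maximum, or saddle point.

The Hessian at the origin is H = [[30, -12, -16, 12], [-12, 4, 8, -8], [-16, 8, 8, 0], [12, -8, 0, -6]].
Congruent diagonalization of H (simultaneous row and column reduction) yields pivots 30, -4/5, 8/3, 2.
So there are 3 positive, 1 negative pivots.
H is indefinite, so the origin is a saddle point.

saddle point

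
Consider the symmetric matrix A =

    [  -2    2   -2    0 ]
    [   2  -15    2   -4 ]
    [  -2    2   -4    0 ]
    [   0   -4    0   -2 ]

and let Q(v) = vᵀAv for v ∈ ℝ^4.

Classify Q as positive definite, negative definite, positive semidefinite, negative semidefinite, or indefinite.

negative definite

Symmetric row and column elimination reduces A to a congruent diagonal form with pivots -2, -13, -2, -10/13.
So there are 4 negative pivots.
Hence Q is negative definite.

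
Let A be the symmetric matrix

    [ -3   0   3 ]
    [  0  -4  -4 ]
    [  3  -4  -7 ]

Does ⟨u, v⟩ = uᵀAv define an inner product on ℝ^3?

Applying the same elementary operations to the rows and columns of A produces a congruent diagonal matrix with entries -3, -4, 0.
So there are 2 negative, 1 zero pivots.
Hence Q is negative semidefinite.
⟨·,·⟩ is an inner product exactly when A is positive definite.

no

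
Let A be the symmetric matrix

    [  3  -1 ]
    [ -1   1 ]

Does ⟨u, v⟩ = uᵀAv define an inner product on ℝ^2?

Row-reducing A symmetrically gives the diagonal entries 3, 2/3.
Counting signs: 2 positive.
Hence Q is positive definite.
⟨·,·⟩ is an inner product exactly when A is positive definite.

yes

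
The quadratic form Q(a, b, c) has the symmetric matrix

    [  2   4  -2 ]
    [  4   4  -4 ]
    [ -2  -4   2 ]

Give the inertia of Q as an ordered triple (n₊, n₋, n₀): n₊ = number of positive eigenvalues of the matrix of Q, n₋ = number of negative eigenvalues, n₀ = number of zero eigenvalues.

(1, 1, 1)

Symmetric row and column elimination reduces A to a congruent diagonal form with pivots 2, -4, 0.
Counting signs: 1 positive, 1 negative, 1 zero.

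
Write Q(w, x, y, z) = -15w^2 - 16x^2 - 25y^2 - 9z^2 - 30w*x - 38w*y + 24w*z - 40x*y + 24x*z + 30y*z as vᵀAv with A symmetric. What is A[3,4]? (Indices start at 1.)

The coefficient of y·z in Q is 30. For a symmetric A this equals A[3,4] + A[4,3] = 2·A[3,4].
So A[3,4] = 30/2 = 15.

15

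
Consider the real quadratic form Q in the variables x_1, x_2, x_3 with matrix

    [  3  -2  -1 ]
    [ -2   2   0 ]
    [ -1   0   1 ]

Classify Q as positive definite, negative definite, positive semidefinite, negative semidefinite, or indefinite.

positive semidefinite

Row-reducing A symmetrically gives the diagonal entries 3, 2/3, 0.
That gives 2 positive, 1 zero pivots.
Hence Q is positive semidefinite.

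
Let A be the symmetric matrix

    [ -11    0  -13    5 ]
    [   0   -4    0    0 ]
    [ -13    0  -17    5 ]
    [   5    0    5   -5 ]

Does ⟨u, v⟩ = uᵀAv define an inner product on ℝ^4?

Leading principal minors: Δ_1 = -11, Δ_2 = 44, Δ_3 = -72, Δ_4 = 160.
The signs alternate starting with Δ_1 < 0, so by Sylvester's criterion Q is negative definite.
⟨·,·⟩ is an inner product exactly when A is positive definite.

no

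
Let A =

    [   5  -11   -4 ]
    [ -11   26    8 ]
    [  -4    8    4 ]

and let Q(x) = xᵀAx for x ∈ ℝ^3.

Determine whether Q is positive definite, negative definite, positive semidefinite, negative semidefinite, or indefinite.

positive definite

Leading principal minors: Δ_1 = 5, Δ_2 = 9, Δ_3 = 4.
All leading principal minors are positive, so by Sylvester's criterion Q is positive definite.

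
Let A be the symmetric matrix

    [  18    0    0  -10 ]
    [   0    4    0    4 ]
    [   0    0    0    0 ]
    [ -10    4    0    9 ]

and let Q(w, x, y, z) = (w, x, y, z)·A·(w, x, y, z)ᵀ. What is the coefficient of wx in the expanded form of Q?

0

The coefficient of wx is A[1,2] + A[2,1] = 2·0 = 0.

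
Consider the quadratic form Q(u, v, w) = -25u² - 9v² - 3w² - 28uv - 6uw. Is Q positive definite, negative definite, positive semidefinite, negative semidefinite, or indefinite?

negative definite

The symmetric matrix of Q is A = [[-25, -14, -3], [-14, -9, 0], [-3, 0, -3]].
Leading principal minors: Δ_1 = -25, Δ_2 = 29, Δ_3 = -6.
The signs alternate starting with Δ_1 < 0, so by Sylvester's criterion Q is negative definite.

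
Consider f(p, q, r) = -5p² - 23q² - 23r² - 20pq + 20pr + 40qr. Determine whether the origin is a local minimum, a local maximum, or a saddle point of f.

The Hessian at the origin is H = [[-10, -20, 20], [-20, -46, 40], [20, 40, -46]].
Row-reducing H symmetrically gives the diagonal entries -10, -6, -6.
So there are 3 negative pivots.
H is negative definite, so the origin is a strict local maximum.

local maximum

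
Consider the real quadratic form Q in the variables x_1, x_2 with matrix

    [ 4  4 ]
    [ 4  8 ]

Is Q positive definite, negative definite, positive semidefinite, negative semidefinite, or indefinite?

Leading principal minors: Δ_1 = 4, Δ_2 = 16.
All leading principal minors are positive, so by Sylvester's criterion Q is positive definite.

positive definite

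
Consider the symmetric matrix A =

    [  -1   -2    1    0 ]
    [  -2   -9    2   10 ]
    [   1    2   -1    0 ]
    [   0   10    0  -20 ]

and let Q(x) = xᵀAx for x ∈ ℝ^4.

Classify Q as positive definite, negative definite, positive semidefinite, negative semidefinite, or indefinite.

Congruent diagonalization of A (simultaneous row and column reduction) yields pivots -1, -5, 0, 0.
Counting signs: 2 negative, 2 zero.
Hence Q is negative semidefinite.

negative semidefinite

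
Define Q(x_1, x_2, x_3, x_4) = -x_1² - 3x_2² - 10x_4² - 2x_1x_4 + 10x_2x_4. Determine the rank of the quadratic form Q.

Write A = [[-1, 0, 0, -1], [0, -3, 0, 5], [0, 0, 0, 0], [-1, 5, 0, -10]].
Symmetric row and column elimination reduces A to a congruent diagonal form with pivots -1, -3, 0, -2/3.
Counting signs: 3 negative, 1 zero.
The rank is the number of nonzero pivots: 3.

3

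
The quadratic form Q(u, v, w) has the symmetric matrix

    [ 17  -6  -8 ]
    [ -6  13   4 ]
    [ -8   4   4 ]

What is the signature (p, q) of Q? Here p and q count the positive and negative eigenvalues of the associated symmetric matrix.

Congruent diagonalization of A (simultaneous row and column reduction) yields pivots 17, 185/17, 4/37.
So there are 3 positive pivots.

(3, 0)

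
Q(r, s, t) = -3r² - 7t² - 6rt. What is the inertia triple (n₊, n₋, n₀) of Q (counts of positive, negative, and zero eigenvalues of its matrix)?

The associated matrix is A = [[-3, 0, -3], [0, 0, 0], [-3, 0, -7]].
Congruent diagonalization of A (simultaneous row and column reduction) yields pivots -3, 0, -4.
So there are 2 negative, 1 zero pivots.

(0, 2, 1)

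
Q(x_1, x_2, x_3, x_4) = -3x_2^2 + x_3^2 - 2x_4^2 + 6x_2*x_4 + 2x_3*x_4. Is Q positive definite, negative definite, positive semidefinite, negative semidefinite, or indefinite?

The symmetric matrix is A = [[0, 0, 0, 0], [0, -3, 0, 3], [0, 0, 1, 1], [0, 3, 1, -2]].
Applying the same elementary operations to the rows and columns of A produces a congruent diagonal matrix with entries 0, -3, 1, 0.
That gives 1 positive, 1 negative, 2 zero pivots.
Hence Q is indefinite.

indefinite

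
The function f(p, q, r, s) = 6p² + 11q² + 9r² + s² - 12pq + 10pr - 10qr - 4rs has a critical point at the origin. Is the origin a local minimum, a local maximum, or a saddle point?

local minimum

The Hessian at the origin is H = [[12, -12, 10, 0], [-12, 22, -10, 0], [10, -10, 18, -4], [0, 0, -4, 2]].
Congruent diagonalization of H (simultaneous row and column reduction) yields pivots 12, 10, 29/3, 10/29.
That gives 4 positive pivots.
H is positive definite, so the origin is a strict local minimum.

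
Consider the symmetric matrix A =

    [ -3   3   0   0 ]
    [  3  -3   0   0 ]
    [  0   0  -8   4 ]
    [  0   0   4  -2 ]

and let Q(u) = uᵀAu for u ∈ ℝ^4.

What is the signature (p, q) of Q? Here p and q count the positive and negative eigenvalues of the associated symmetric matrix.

(0, 2)

Row-reducing A symmetrically gives the diagonal entries -3, 0, -8, 0.
So there are 2 negative, 2 zero pivots.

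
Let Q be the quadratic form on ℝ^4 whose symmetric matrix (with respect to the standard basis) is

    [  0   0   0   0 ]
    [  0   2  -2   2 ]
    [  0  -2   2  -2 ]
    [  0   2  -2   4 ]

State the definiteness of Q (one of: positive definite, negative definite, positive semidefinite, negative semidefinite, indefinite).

positive semidefinite

Row-reducing A symmetrically gives the diagonal entries 0, 2, 0, 2.
That gives 2 positive, 2 zero pivots.
Hence Q is positive semidefinite.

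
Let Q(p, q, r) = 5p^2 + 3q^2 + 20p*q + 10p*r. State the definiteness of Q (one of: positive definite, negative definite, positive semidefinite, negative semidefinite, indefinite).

The associated matrix is A = [[5, 10, 5], [10, 3, 0], [5, 0, 0]].
Applying the same elementary operations to the rows and columns of A produces a congruent diagonal matrix with entries 5, -17, 15/17.
Counting signs: 2 positive, 1 negative.
Hence Q is indefinite.

indefinite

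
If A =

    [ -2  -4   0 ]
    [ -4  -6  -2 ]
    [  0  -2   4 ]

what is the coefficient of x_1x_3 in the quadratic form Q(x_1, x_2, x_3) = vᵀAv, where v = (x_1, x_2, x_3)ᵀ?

The coefficient of x_1x_3 is A[1,3] + A[3,1] = 2·0 = 0.

0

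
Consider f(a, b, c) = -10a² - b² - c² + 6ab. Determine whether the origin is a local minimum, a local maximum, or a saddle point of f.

local maximum

The Hessian at the origin is H = [[-20, 6, 0], [6, -2, 0], [0, 0, -2]].
Symmetric row and column elimination reduces H to a congruent diagonal form with pivots -20, -1/5, -2.
That gives 3 negative pivots.
H is negative definite, so the origin is a strict local maximum.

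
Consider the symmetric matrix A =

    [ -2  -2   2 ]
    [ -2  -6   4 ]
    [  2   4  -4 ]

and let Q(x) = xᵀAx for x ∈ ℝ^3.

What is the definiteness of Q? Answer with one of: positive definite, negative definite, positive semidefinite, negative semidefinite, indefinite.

Applying the same elementary operations to the rows and columns of A produces a congruent diagonal matrix with entries -2, -4, -1.
That gives 3 negative pivots.
Hence Q is negative definite.

negative definite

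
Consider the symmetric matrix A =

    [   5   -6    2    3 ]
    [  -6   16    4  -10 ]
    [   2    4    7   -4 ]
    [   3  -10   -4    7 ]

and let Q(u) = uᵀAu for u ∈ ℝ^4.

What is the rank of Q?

Applying the same elementary operations to the rows and columns of A produces a congruent diagonal matrix with entries 5, 44/5, 17/11, 6/17.
That gives 4 positive pivots.
The rank is the number of nonzero pivots: 4.

4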